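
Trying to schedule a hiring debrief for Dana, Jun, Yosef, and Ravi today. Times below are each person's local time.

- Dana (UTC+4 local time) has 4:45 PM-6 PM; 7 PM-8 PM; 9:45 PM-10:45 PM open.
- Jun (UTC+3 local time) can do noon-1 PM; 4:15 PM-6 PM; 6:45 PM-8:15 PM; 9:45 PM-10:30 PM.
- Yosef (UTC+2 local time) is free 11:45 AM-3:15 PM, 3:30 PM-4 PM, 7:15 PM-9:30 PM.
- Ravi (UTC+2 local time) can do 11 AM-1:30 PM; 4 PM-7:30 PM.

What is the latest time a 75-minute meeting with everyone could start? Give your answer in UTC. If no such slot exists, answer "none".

Dana in UTC: 12:45-14:00, 15:00-16:00, 17:45-18:45 (subtract 4h to convert from UTC+4).
Jun in UTC: 09:00-10:00, 13:15-15:00, 15:45-17:15, 18:45-19:30 (subtract 3h to convert from UTC+3).
Yosef in UTC: 09:45-13:15, 13:30-14:00, 17:15-19:30 (subtract 2h to convert from UTC+2).
Ravi in UTC: 09:00-11:30, 14:00-17:30 (subtract 2h to convert from UTC+2).
Dana ∩ Jun: 13:15-14:00, 15:45-16:00.
Dana ∩ Jun ∩ Yosef: 13:30-14:00.
Dana ∩ Jun ∩ Yosef ∩ Ravi: ∅.
There is no time when everyone is free.
No common window is at least 75 minutes long.

none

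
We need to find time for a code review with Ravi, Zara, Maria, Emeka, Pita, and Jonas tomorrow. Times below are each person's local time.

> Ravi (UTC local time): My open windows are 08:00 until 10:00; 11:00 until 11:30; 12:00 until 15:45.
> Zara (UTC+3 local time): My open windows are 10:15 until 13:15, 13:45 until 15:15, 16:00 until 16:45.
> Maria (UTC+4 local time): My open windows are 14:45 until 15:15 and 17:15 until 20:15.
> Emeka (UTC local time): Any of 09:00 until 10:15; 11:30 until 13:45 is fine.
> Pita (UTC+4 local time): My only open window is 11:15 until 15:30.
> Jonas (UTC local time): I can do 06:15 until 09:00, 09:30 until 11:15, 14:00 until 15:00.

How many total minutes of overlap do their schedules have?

0

Ravi in UTC: 08:00-10:00, 11:00-11:30, 12:00-15:45.
Zara in UTC: 07:15-10:15, 10:45-12:15, 13:00-13:45 (subtract 3h to convert from UTC+3).
Maria in UTC: 10:45-11:15, 13:15-16:15 (subtract 4h to convert from UTC+4).
Emeka in UTC: 09:00-10:15, 11:30-13:45.
Pita in UTC: 07:15-11:30 (subtract 4h to convert from UTC+4).
Jonas in UTC: 06:15-09:00, 09:30-11:15, 14:00-15:00.
Ravi ∩ Zara: 08:00-10:00, 11:00-11:30, 12:00-12:15, 13:00-13:45.
Ravi ∩ Zara ∩ Maria: 11:00-11:15, 13:15-13:45.
Ravi ∩ Zara ∩ Maria ∩ Emeka: 13:15-13:45.
Ravi ∩ Zara ∩ Maria ∩ Emeka ∩ Pita: ∅.
Ravi ∩ Zara ∩ Maria ∩ Emeka ∩ Pita ∩ Jonas: ∅.
There is no time when everyone is free.
There is no common window, so the total is 0 minutes.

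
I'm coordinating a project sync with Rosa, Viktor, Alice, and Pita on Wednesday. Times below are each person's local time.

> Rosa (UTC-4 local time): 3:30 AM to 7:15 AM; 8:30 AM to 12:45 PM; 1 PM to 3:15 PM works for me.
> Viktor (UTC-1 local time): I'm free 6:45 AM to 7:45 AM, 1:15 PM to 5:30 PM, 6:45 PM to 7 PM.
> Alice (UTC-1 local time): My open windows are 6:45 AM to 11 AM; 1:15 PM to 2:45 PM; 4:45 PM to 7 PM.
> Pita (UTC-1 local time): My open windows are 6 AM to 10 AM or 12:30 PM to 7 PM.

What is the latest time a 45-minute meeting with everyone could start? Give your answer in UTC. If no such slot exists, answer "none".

Rosa in UTC: 07:30-11:15, 12:30-16:45, 17:00-19:15 (add 4h to convert from UTC-4).
Viktor in UTC: 07:45-08:45, 14:15-18:30, 19:45-20:00 (add 1h to convert from UTC-1).
Alice in UTC: 07:45-12:00, 14:15-15:45, 17:45-20:00 (add 1h to convert from UTC-1).
Pita in UTC: 07:00-11:00, 13:30-20:00 (add 1h to convert from UTC-1).
Rosa ∩ Viktor: 07:45-08:45, 14:15-16:45, 17:00-18:30.
Rosa ∩ Viktor ∩ Alice: 07:45-08:45, 14:15-15:45, 17:45-18:30.
Rosa ∩ Viktor ∩ Alice ∩ Pita: 07:45-08:45, 14:15-15:45, 17:45-18:30.
The last common window of at least 45 minutes is 17:45-18:30; a 45-minute meeting can start as late as 17:45 and still end by 18:30.

17:45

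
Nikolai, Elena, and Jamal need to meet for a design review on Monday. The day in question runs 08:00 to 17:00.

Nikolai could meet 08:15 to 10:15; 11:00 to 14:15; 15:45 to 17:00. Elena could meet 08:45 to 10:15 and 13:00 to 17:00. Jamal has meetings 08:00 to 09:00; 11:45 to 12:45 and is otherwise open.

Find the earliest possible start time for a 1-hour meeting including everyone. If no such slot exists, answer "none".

Nikolai free: 08:15-10:15, 11:00-14:15, 15:45-17:00.
Elena free: 08:45-10:15, 13:00-17:00.
Jamal free: 09:00-11:45, 12:45-17:00 (invert busy blocks within the working day).
Nikolai ∩ Elena: 08:45-10:15, 13:00-14:15, 15:45-17:00.
Nikolai ∩ Elena ∩ Jamal: 09:00-10:15, 13:00-14:15, 15:45-17:00.
The first common window of at least 60 minutes is 09:00-10:15, so the earliest start is 09:00.

09:00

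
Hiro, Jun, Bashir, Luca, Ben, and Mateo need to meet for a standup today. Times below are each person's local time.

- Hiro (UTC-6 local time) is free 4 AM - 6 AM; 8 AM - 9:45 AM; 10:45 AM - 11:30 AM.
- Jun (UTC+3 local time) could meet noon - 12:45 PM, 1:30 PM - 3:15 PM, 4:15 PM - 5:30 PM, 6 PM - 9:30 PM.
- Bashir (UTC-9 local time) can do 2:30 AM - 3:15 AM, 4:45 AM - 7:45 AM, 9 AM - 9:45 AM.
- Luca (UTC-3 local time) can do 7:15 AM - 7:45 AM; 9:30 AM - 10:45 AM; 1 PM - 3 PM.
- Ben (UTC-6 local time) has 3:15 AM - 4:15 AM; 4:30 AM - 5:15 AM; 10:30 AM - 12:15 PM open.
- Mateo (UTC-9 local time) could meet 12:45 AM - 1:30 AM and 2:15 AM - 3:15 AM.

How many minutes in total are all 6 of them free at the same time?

0

Hiro in UTC: 10:00-12:00, 14:00-15:45, 16:45-17:30 (add 6h to convert from UTC-6).
Jun in UTC: 09:00-09:45, 10:30-12:15, 13:15-14:30, 15:00-18:30 (subtract 3h to convert from UTC+3).
Bashir in UTC: 11:30-12:15, 13:45-16:45, 18:00-18:45 (add 9h to convert from UTC-9).
Luca in UTC: 10:15-10:45, 12:30-13:45, 16:00-18:00 (add 3h to convert from UTC-3).
Ben in UTC: 09:15-10:15, 10:30-11:15, 16:30-18:15 (add 6h to convert from UTC-6).
Mateo in UTC: 09:45-10:30, 11:15-12:15 (add 9h to convert from UTC-9).
Hiro ∩ Jun: 10:30-12:00, 14:00-14:30, 15:00-15:45, 16:45-17:30.
Hiro ∩ Jun ∩ Bashir: 11:30-12:00, 14:00-14:30, 15:00-15:45.
Hiro ∩ Jun ∩ Bashir ∩ Luca: ∅.
Hiro ∩ Jun ∩ Bashir ∩ Luca ∩ Ben: ∅.
Hiro ∩ Jun ∩ Bashir ∩ Luca ∩ Ben ∩ Mateo: ∅.
There is no time when everyone is free.
There is no common window, so the total is 0 minutes.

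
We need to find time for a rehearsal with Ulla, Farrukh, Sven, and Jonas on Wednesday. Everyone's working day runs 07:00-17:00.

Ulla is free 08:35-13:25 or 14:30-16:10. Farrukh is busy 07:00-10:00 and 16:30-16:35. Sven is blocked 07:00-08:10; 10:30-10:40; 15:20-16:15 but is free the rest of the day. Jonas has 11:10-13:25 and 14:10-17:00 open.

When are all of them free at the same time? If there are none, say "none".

Ulla free: 08:35-13:25, 14:30-16:10.
Farrukh free: 10:00-16:30, 16:35-17:00 (invert busy blocks within the working day).
Sven free: 08:10-10:30, 10:40-15:20, 16:15-17:00 (invert busy blocks within the working day).
Jonas free: 11:10-13:25, 14:10-17:00.
Ulla ∩ Farrukh: 10:00-13:25, 14:30-16:10.
Ulla ∩ Farrukh ∩ Sven: 10:00-10:30, 10:40-13:25, 14:30-15:20.
Ulla ∩ Farrukh ∩ Sven ∩ Jonas: 11:10-13:25, 14:30-15:20.
Those are the intersection windows.

11:10-13:25, 14:30-15:20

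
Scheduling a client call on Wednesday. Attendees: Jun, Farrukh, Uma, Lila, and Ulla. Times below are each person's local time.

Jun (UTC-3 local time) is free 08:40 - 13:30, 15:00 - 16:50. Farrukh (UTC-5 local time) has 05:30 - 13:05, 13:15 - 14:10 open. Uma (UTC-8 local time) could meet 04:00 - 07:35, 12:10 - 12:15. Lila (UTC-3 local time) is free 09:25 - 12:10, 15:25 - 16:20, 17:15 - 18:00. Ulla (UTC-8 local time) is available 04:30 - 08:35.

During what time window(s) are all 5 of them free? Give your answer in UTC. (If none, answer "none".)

12:30-15:10

Jun in UTC: 11:40-16:30, 18:00-19:50 (add 3h to convert from UTC-3).
Farrukh in UTC: 10:30-18:05, 18:15-19:10 (add 5h to convert from UTC-5).
Uma in UTC: 12:00-15:35, 20:10-20:15 (add 8h to convert from UTC-8).
Lila in UTC: 12:25-15:10, 18:25-19:20, 20:15-21:00 (add 3h to convert from UTC-3).
Ulla in UTC: 12:30-16:35 (add 8h to convert from UTC-8).
Jun ∩ Farrukh: 11:40-16:30, 18:00-18:05, 18:15-19:10.
Jun ∩ Farrukh ∩ Uma: 12:00-15:35.
Jun ∩ Farrukh ∩ Uma ∩ Lila: 12:25-15:10.
Jun ∩ Farrukh ∩ Uma ∩ Lila ∩ Ulla: 12:30-15:10.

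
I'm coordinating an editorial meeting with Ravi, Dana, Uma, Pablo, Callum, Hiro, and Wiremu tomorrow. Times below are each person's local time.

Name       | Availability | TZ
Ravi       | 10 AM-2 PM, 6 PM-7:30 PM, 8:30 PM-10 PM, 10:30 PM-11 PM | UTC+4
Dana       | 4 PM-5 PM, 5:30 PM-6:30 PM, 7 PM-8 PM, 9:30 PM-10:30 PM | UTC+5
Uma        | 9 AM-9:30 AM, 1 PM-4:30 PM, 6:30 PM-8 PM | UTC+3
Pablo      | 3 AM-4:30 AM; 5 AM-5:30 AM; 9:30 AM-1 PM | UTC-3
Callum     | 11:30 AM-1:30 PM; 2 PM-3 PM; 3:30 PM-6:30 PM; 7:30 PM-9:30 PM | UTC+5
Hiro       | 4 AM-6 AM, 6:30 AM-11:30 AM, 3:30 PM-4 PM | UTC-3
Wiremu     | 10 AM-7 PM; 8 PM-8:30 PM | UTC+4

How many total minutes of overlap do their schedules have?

0

Ravi in UTC: 06:00-10:00, 14:00-15:30, 16:30-18:00, 18:30-19:00 (subtract 4h to convert from UTC+4).
Dana in UTC: 11:00-12:00, 12:30-13:30, 14:00-15:00, 16:30-17:30 (subtract 5h to convert from UTC+5).
Uma in UTC: 06:00-06:30, 10:00-13:30, 15:30-17:00 (subtract 3h to convert from UTC+3).
Pablo in UTC: 06:00-07:30, 08:00-08:30, 12:30-16:00 (add 3h to convert from UTC-3).
Callum in UTC: 06:30-08:30, 09:00-10:00, 10:30-13:30, 14:30-16:30 (subtract 5h to convert from UTC+5).
Hiro in UTC: 07:00-09:00, 09:30-14:30, 18:30-19:00 (add 3h to convert from UTC-3).
Wiremu in UTC: 06:00-15:00, 16:00-16:30 (subtract 4h to convert from UTC+4).
Ravi ∩ Dana: 14:00-15:00, 16:30-17:30.
Ravi ∩ Dana ∩ Uma: 16:30-17:00.
Ravi ∩ Dana ∩ Uma ∩ Pablo: ∅.
Ravi ∩ Dana ∩ Uma ∩ Pablo ∩ Callum: ∅.
Ravi ∩ Dana ∩ Uma ∩ Pablo ∩ Callum ∩ Hiro: ∅.
Ravi ∩ Dana ∩ Uma ∩ Pablo ∩ Callum ∩ Hiro ∩ Wiremu: ∅.
There is no time when everyone is free.
There is no common window, so the total is 0 minutes.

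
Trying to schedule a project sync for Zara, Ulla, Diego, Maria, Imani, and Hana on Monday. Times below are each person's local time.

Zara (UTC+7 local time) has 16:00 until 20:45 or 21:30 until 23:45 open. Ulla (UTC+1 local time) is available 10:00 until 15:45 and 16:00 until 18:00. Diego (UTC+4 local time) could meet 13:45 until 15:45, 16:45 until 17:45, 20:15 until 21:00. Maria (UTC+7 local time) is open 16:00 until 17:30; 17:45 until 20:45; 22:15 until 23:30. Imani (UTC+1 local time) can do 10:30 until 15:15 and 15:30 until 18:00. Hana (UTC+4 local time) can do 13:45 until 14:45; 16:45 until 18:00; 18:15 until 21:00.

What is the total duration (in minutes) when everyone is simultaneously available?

Zara in UTC: 09:00-13:45, 14:30-16:45 (subtract 7h to convert from UTC+7).
Ulla in UTC: 09:00-14:45, 15:00-17:00 (subtract 1h to convert from UTC+1).
Diego in UTC: 09:45-11:45, 12:45-13:45, 16:15-17:00 (subtract 4h to convert from UTC+4).
Maria in UTC: 09:00-10:30, 10:45-13:45, 15:15-16:30 (subtract 7h to convert from UTC+7).
Imani in UTC: 09:30-14:15, 14:30-17:00 (subtract 1h to convert from UTC+1).
Hana in UTC: 09:45-10:45, 12:45-14:00, 14:15-17:00 (subtract 4h to convert from UTC+4).
Zara ∩ Ulla: 09:00-13:45, 14:30-14:45, 15:00-16:45.
Zara ∩ Ulla ∩ Diego: 09:45-11:45, 12:45-13:45, 16:15-16:45.
Zara ∩ Ulla ∩ Diego ∩ Maria: 09:45-10:30, 10:45-11:45, 12:45-13:45, 16:15-16:30.
Zara ∩ Ulla ∩ Diego ∩ Maria ∩ Imani: 09:45-10:30, 10:45-11:45, 12:45-13:45, 16:15-16:30.
Zara ∩ Ulla ∩ Diego ∩ Maria ∩ Imani ∩ Hana: 09:45-10:30, 12:45-13:45, 16:15-16:30.
Summing the common windows: 45 + 60 + 15 = 120 minutes.

120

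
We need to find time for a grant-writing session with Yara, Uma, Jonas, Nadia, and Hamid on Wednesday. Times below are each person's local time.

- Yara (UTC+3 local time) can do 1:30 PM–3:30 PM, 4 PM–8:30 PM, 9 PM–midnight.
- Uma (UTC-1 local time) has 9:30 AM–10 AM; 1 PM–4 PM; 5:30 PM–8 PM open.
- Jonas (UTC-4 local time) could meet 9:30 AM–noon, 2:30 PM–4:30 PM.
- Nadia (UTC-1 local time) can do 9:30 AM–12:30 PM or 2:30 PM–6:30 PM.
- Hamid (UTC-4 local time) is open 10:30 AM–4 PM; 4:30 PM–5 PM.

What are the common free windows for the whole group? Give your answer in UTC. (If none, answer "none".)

Yara in UTC: 10:30-12:30, 13:00-17:30, 18:00-21:00 (subtract 3h to convert from UTC+3).
Uma in UTC: 10:30-11:00, 14:00-17:00, 18:30-21:00 (add 1h to convert from UTC-1).
Jonas in UTC: 13:30-16:00, 18:30-20:30 (add 4h to convert from UTC-4).
Nadia in UTC: 10:30-13:30, 15:30-19:30 (add 1h to convert from UTC-1).
Hamid in UTC: 14:30-20:00, 20:30-21:00 (add 4h to convert from UTC-4).
Yara ∩ Uma: 10:30-11:00, 14:00-17:00, 18:30-21:00.
Yara ∩ Uma ∩ Jonas: 14:00-16:00, 18:30-20:30.
Yara ∩ Uma ∩ Jonas ∩ Nadia: 15:30-16:00, 18:30-19:30.
Yara ∩ Uma ∩ Jonas ∩ Nadia ∩ Hamid: 15:30-16:00, 18:30-19:30.

15:30-16:00, 18:30-19:30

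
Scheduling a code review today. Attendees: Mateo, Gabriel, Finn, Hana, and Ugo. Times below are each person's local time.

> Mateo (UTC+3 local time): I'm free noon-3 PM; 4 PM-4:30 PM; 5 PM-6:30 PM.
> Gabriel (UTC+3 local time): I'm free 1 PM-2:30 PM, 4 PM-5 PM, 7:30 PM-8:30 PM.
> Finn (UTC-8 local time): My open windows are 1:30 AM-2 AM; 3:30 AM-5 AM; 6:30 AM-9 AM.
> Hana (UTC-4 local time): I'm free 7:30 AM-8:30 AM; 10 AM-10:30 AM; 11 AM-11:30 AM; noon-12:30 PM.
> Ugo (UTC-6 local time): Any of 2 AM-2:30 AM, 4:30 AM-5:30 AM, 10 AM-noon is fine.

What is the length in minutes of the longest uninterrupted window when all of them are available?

Mateo in UTC: 09:00-12:00, 13:00-13:30, 14:00-15:30 (subtract 3h to convert from UTC+3).
Gabriel in UTC: 10:00-11:30, 13:00-14:00, 16:30-17:30 (subtract 3h to convert from UTC+3).
Finn in UTC: 09:30-10:00, 11:30-13:00, 14:30-17:00 (add 8h to convert from UTC-8).
Hana in UTC: 11:30-12:30, 14:00-14:30, 15:00-15:30, 16:00-16:30 (add 4h to convert from UTC-4).
Ugo in UTC: 08:00-08:30, 10:30-11:30, 16:00-18:00 (add 6h to convert from UTC-6).
Mateo ∩ Gabriel: 10:00-11:30, 13:00-13:30.
Mateo ∩ Gabriel ∩ Finn: ∅.
Mateo ∩ Gabriel ∩ Finn ∩ Hana: ∅.
Mateo ∩ Gabriel ∩ Finn ∩ Hana ∩ Ugo: ∅.
There is no time when everyone is free.
No common window exists, so the longest block is 0 minutes.

0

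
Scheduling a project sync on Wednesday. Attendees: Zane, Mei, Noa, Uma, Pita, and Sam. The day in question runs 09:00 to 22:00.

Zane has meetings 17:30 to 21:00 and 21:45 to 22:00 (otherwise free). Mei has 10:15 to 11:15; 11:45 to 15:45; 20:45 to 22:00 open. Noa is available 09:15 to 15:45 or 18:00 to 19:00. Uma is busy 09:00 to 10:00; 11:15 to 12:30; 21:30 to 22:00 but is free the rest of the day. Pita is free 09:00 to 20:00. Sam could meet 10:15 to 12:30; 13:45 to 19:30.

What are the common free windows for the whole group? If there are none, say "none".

Zane free: 09:00-17:30, 21:00-21:45 (invert busy blocks within the working day).
Mei free: 10:15-11:15, 11:45-15:45, 20:45-22:00.
Noa free: 09:15-15:45, 18:00-19:00.
Uma free: 10:00-11:15, 12:30-21:30 (invert busy blocks within the working day).
Pita free: 09:00-20:00.
Sam free: 10:15-12:30, 13:45-19:30.
Zane ∩ Mei: 10:15-11:15, 11:45-15:45, 21:00-21:45.
Zane ∩ Mei ∩ Noa: 10:15-11:15, 11:45-15:45.
Zane ∩ Mei ∩ Noa ∩ Uma: 10:15-11:15, 12:30-15:45.
Zane ∩ Mei ∩ Noa ∩ Uma ∩ Pita: 10:15-11:15, 12:30-15:45.
Zane ∩ Mei ∩ Noa ∩ Uma ∩ Pita ∩ Sam: 10:15-11:15, 13:45-15:45.

10:15-11:15, 13:45-15:45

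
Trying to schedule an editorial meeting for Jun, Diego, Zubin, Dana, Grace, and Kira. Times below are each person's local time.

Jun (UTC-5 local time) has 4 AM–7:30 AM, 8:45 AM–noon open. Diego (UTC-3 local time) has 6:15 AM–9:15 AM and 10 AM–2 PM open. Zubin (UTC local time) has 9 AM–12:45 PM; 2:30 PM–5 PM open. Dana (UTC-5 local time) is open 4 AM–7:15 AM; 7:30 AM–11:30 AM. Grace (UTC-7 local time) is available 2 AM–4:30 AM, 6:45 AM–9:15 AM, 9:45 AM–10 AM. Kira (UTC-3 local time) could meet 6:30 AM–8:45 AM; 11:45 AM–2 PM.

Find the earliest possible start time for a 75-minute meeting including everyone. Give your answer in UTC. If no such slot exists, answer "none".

Jun in UTC: 09:00-12:30, 13:45-17:00 (add 5h to convert from UTC-5).
Diego in UTC: 09:15-12:15, 13:00-17:00 (add 3h to convert from UTC-3).
Zubin in UTC: 09:00-12:45, 14:30-17:00.
Dana in UTC: 09:00-12:15, 12:30-16:30 (add 5h to convert from UTC-5).
Grace in UTC: 09:00-11:30, 13:45-16:15, 16:45-17:00 (add 7h to convert from UTC-7).
Kira in UTC: 09:30-11:45, 14:45-17:00 (add 3h to convert from UTC-3).
Jun ∩ Diego: 09:15-12:15, 13:45-17:00.
Jun ∩ Diego ∩ Zubin: 09:15-12:15, 14:30-17:00.
Jun ∩ Diego ∩ Zubin ∩ Dana: 09:15-12:15, 14:30-16:30.
Jun ∩ Diego ∩ Zubin ∩ Dana ∩ Grace: 09:15-11:30, 14:30-16:15.
Jun ∩ Diego ∩ Zubin ∩ Dana ∩ Grace ∩ Kira: 09:30-11:30, 14:45-16:15.
The first common window of at least 75 minutes is 09:30-11:30, so the earliest start is 09:30.

09:30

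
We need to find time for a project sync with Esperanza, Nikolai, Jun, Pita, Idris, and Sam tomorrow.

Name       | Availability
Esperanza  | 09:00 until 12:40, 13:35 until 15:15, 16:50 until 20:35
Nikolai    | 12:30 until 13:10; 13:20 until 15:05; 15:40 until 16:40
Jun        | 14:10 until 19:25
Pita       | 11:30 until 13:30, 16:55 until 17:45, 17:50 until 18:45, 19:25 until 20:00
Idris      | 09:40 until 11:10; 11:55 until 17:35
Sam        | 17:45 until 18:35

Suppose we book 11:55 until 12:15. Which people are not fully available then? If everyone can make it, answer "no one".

Esperanza: free for 11:55-12:15. Nikolai: not fully free for 11:55-12:15. Jun: not fully free for 11:55-12:15. Pita: free for 11:55-12:15. Idris: free for 11:55-12:15. Sam: not fully free for 11:55-12:15.

Jun, Nikolai, Sam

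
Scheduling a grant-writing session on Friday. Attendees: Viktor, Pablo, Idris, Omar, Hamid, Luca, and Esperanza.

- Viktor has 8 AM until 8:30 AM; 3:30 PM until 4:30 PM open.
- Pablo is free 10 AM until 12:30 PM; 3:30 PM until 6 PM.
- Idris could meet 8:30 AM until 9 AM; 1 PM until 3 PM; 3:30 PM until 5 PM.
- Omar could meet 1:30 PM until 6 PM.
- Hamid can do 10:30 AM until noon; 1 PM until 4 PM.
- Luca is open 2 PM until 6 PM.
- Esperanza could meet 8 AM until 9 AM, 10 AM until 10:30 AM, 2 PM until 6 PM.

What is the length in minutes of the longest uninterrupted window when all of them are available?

Viktor ∩ Pablo: 15:30-16:30.
Viktor ∩ Pablo ∩ Idris: 15:30-16:30.
Viktor ∩ Pablo ∩ Idris ∩ Omar: 15:30-16:30.
Viktor ∩ Pablo ∩ Idris ∩ Omar ∩ Hamid: 15:30-16:00.
Viktor ∩ Pablo ∩ Idris ∩ Omar ∩ Hamid ∩ Luca: 15:30-16:00.
Viktor ∩ Pablo ∩ Idris ∩ Omar ∩ Hamid ∩ Luca ∩ Esperanza: 15:30-16:00.
The longest is 15:30-16:00 at 30 minutes.

30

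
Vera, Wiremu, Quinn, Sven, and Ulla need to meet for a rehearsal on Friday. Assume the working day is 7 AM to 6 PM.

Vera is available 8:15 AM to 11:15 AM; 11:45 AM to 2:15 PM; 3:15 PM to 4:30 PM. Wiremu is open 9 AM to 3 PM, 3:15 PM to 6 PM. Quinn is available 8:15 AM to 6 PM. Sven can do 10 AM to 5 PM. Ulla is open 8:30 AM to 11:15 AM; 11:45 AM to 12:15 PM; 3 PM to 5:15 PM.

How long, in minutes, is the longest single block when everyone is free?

75

Vera ∩ Wiremu: 09:00-11:15, 11:45-14:15, 15:15-16:30.
Vera ∩ Wiremu ∩ Quinn: 09:00-11:15, 11:45-14:15, 15:15-16:30.
Vera ∩ Wiremu ∩ Quinn ∩ Sven: 10:00-11:15, 11:45-14:15, 15:15-16:30.
Vera ∩ Wiremu ∩ Quinn ∩ Sven ∩ Ulla: 10:00-11:15, 11:45-12:15, 15:15-16:30.
Those are the intersection windows.
The longest is 10:00-11:15 at 75 minutes.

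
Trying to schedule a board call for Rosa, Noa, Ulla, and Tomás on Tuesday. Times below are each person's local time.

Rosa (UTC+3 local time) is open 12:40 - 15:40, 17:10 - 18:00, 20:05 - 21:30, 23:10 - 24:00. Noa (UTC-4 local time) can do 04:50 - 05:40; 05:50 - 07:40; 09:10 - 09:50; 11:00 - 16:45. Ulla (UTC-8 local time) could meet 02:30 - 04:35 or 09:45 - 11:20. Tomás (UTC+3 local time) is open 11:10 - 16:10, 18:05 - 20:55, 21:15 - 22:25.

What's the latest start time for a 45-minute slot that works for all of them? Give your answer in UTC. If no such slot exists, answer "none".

Rosa in UTC: 09:40-12:40, 14:10-15:00, 17:05-18:30, 20:10-21:00 (subtract 3h to convert from UTC+3).
Noa in UTC: 08:50-09:40, 09:50-11:40, 13:10-13:50, 15:00-20:45 (add 4h to convert from UTC-4).
Ulla in UTC: 10:30-12:35, 17:45-19:20 (add 8h to convert from UTC-8).
Tomás in UTC: 08:10-13:10, 15:05-17:55, 18:15-19:25 (subtract 3h to convert from UTC+3).
Rosa ∩ Noa: 09:50-11:40, 17:05-18:30, 20:10-20:45.
Rosa ∩ Noa ∩ Ulla: 10:30-11:40, 17:45-18:30.
Rosa ∩ Noa ∩ Ulla ∩ Tomás: 10:30-11:40, 17:45-17:55, 18:15-18:30.
Those are the intersection windows.
The last common window of at least 45 minutes is 10:30-11:40; a 45-minute meeting can start as late as 10:55 and still end by 11:40.

10:55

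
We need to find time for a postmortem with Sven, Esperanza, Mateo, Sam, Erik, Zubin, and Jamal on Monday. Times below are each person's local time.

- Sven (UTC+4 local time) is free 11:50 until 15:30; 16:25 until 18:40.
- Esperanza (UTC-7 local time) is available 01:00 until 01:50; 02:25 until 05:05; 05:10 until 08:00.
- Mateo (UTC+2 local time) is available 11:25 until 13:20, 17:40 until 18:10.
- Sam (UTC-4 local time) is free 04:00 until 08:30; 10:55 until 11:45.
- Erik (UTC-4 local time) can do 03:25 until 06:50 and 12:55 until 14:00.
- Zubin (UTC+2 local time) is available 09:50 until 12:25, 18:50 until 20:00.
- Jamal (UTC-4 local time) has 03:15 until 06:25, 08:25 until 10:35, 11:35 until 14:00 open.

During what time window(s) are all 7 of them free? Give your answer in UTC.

09:25-10:25

Sven in UTC: 07:50-11:30, 12:25-14:40 (subtract 4h to convert from UTC+4).
Esperanza in UTC: 08:00-08:50, 09:25-12:05, 12:10-15:00 (add 7h to convert from UTC-7).
Mateo in UTC: 09:25-11:20, 15:40-16:10 (subtract 2h to convert from UTC+2).
Sam in UTC: 08:00-12:30, 14:55-15:45 (add 4h to convert from UTC-4).
Erik in UTC: 07:25-10:50, 16:55-18:00 (add 4h to convert from UTC-4).
Zubin in UTC: 07:50-10:25, 16:50-18:00 (subtract 2h to convert from UTC+2).
Jamal in UTC: 07:15-10:25, 12:25-14:35, 15:35-18:00 (add 4h to convert from UTC-4).
Sven ∩ Esperanza: 08:00-08:50, 09:25-11:30, 12:25-14:40.
Sven ∩ Esperanza ∩ Mateo: 09:25-11:20.
Sven ∩ Esperanza ∩ Mateo ∩ Sam: 09:25-11:20.
Sven ∩ Esperanza ∩ Mateo ∩ Sam ∩ Erik: 09:25-10:50.
Sven ∩ Esperanza ∩ Mateo ∩ Sam ∩ Erik ∩ Zubin: 09:25-10:25.
Sven ∩ Esperanza ∩ Mateo ∩ Sam ∩ Erik ∩ Zubin ∩ Jamal: 09:25-10:25.
So the common availability across everyone is 09:25-10:25.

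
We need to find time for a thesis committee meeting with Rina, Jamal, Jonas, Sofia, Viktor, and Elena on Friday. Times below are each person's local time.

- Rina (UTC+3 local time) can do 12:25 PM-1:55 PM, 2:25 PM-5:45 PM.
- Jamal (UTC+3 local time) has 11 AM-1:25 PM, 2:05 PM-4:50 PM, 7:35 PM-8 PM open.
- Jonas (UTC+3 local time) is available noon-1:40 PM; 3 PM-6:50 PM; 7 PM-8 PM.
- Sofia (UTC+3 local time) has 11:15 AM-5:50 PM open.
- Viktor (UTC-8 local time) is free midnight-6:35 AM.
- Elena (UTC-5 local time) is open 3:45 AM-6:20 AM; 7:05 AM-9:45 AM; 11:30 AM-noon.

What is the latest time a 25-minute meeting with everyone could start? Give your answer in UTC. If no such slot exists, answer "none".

13:25

Rina in UTC: 09:25-10:55, 11:25-14:45 (subtract 3h to convert from UTC+3).
Jamal in UTC: 08:00-10:25, 11:05-13:50, 16:35-17:00 (subtract 3h to convert from UTC+3).
Jonas in UTC: 09:00-10:40, 12:00-15:50, 16:00-17:00 (subtract 3h to convert from UTC+3).
Sofia in UTC: 08:15-14:50 (subtract 3h to convert from UTC+3).
Viktor in UTC: 08:00-14:35 (add 8h to convert from UTC-8).
Elena in UTC: 08:45-11:20, 12:05-14:45, 16:30-17:00 (add 5h to convert from UTC-5).
Rina ∩ Jamal: 09:25-10:25, 11:25-13:50.
Rina ∩ Jamal ∩ Jonas: 09:25-10:25, 12:00-13:50.
Rina ∩ Jamal ∩ Jonas ∩ Sofia: 09:25-10:25, 12:00-13:50.
Rina ∩ Jamal ∩ Jonas ∩ Sofia ∩ Viktor: 09:25-10:25, 12:00-13:50.
Rina ∩ Jamal ∩ Jonas ∩ Sofia ∩ Viktor ∩ Elena: 09:25-10:25, 12:05-13:50.
The last common window of at least 25 minutes is 12:05-13:50; a 25-minute meeting can start as late as 13:25 and still end by 13:50.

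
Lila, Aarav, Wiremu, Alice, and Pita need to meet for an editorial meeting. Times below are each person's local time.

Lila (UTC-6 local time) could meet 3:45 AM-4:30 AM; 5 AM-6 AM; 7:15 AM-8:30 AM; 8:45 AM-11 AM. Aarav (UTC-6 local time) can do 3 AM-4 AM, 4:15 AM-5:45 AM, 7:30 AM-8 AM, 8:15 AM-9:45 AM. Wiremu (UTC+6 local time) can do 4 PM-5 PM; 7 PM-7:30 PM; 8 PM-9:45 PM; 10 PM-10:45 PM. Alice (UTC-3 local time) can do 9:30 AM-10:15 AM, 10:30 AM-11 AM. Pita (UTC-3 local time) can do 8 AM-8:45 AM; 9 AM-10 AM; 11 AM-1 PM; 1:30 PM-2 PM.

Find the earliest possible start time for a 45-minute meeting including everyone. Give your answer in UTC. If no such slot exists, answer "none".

none

Lila in UTC: 09:45-10:30, 11:00-12:00, 13:15-14:30, 14:45-17:00 (add 6h to convert from UTC-6).
Aarav in UTC: 09:00-10:00, 10:15-11:45, 13:30-14:00, 14:15-15:45 (add 6h to convert from UTC-6).
Wiremu in UTC: 10:00-11:00, 13:00-13:30, 14:00-15:45, 16:00-16:45 (subtract 6h to convert from UTC+6).
Alice in UTC: 12:30-13:15, 13:30-14:00 (add 3h to convert from UTC-3).
Pita in UTC: 11:00-11:45, 12:00-13:00, 14:00-16:00, 16:30-17:00 (add 3h to convert from UTC-3).
Lila ∩ Aarav: 09:45-10:00, 10:15-10:30, 11:00-11:45, 13:30-14:00, 14:15-14:30, 14:45-15:45.
Lila ∩ Aarav ∩ Wiremu: 10:15-10:30, 14:15-14:30, 14:45-15:45.
Lila ∩ Aarav ∩ Wiremu ∩ Alice: ∅.
Lila ∩ Aarav ∩ Wiremu ∩ Alice ∩ Pita: ∅.
There is no time when everyone is free.
No common window is at least 45 minutes long.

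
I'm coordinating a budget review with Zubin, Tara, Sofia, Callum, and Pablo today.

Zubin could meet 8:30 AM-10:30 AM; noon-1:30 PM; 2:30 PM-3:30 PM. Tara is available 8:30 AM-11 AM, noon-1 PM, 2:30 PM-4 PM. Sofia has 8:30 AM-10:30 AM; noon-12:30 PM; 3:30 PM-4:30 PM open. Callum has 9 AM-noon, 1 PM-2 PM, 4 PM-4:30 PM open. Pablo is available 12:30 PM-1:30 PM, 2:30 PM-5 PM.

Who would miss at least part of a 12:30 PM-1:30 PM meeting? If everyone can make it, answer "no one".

Zubin: free for 12:30-13:30. Tara: not fully free for 12:30-13:30. Sofia: not fully free for 12:30-13:30. Callum: not fully free for 12:30-13:30. Pablo: free for 12:30-13:30.

Callum, Sofia, Tara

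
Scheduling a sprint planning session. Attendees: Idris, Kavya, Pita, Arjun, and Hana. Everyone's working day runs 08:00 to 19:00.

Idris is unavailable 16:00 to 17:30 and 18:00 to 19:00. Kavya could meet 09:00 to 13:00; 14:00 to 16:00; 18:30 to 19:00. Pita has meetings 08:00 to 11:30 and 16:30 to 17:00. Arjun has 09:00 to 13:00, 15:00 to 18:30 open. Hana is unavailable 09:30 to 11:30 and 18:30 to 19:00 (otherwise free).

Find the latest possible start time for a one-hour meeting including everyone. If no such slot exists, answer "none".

Idris free: 08:00-16:00, 17:30-18:00 (invert busy blocks within the working day).
Kavya free: 09:00-13:00, 14:00-16:00, 18:30-19:00.
Pita free: 11:30-16:30, 17:00-19:00 (invert busy blocks within the working day).
Arjun free: 09:00-13:00, 15:00-18:30.
Hana free: 08:00-09:30, 11:30-18:30 (invert busy blocks within the working day).
Idris ∩ Kavya: 09:00-13:00, 14:00-16:00.
Idris ∩ Kavya ∩ Pita: 11:30-13:00, 14:00-16:00.
Idris ∩ Kavya ∩ Pita ∩ Arjun: 11:30-13:00, 15:00-16:00.
Idris ∩ Kavya ∩ Pita ∩ Arjun ∩ Hana: 11:30-13:00, 15:00-16:00.
So the common availability across everyone is 11:30-13:00, 15:00-16:00.
The last common window of at least 60 minutes is 15:00-16:00; a 60-minute meeting can start as late as 15:00 and still end by 16:00.

15:00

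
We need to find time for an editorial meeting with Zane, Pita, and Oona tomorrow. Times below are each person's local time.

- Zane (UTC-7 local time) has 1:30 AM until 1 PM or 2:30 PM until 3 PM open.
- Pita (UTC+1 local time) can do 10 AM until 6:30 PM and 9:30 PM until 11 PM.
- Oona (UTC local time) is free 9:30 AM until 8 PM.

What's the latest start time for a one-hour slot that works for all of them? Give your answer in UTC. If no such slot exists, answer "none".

Zane in UTC: 08:30-20:00, 21:30-22:00 (add 7h to convert from UTC-7).
Pita in UTC: 09:00-17:30, 20:30-22:00 (subtract 1h to convert from UTC+1).
Oona in UTC: 09:30-20:00.
Zane ∩ Pita: 09:00-17:30, 21:30-22:00.
Zane ∩ Pita ∩ Oona: 09:30-17:30.
The last common window of at least 60 minutes is 09:30-17:30; a 60-minute meeting can start as late as 16:30 and still end by 17:30.

16:30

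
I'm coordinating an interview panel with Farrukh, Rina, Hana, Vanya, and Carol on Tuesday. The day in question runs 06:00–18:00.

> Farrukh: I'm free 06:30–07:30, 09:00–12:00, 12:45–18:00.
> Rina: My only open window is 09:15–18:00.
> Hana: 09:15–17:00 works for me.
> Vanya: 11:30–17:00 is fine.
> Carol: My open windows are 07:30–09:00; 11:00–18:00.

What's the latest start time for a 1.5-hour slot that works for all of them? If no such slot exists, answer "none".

15:30

Farrukh ∩ Rina: 09:15-12:00, 12:45-18:00.
Farrukh ∩ Rina ∩ Hana: 09:15-12:00, 12:45-17:00.
Farrukh ∩ Rina ∩ Hana ∩ Vanya: 11:30-12:00, 12:45-17:00.
Farrukh ∩ Rina ∩ Hana ∩ Vanya ∩ Carol: 11:30-12:00, 12:45-17:00.
The last common window of at least 90 minutes is 12:45-17:00; a 90-minute meeting can start as late as 15:30 and still end by 17:00.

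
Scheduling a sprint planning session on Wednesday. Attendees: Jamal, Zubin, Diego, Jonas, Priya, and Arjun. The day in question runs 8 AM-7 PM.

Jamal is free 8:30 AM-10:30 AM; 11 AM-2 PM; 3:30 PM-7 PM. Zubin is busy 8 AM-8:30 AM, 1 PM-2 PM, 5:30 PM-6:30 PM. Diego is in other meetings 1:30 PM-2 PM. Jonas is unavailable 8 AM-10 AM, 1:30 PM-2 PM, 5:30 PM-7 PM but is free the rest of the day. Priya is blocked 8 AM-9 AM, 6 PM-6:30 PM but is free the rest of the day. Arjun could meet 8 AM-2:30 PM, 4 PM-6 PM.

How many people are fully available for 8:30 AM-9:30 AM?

4

Jamal free: 08:30-10:30, 11:00-14:00, 15:30-19:00.
Zubin free: 08:30-13:00, 14:00-17:30, 18:30-19:00 (invert busy blocks within the working day).
Diego free: 08:00-13:30, 14:00-19:00 (invert busy blocks within the working day).
Jonas free: 10:00-13:30, 14:00-17:30 (invert busy blocks within the working day).
Priya free: 09:00-18:00, 18:30-19:00 (invert busy blocks within the working day).
Arjun free: 08:00-14:30, 16:00-18:00.
Jamal, Zubin, Diego, and Arjun can make the full 08:30-09:30 slot — that's 4.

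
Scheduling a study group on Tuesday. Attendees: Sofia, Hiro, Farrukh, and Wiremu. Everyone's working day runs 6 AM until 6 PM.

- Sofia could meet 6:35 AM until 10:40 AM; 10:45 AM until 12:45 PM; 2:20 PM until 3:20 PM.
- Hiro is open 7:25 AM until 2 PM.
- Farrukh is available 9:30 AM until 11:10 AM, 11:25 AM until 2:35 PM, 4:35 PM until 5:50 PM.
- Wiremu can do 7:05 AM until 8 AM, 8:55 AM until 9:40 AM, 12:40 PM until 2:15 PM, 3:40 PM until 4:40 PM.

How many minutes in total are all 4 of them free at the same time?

15

Sofia ∩ Hiro: 07:25-10:40, 10:45-12:45.
Sofia ∩ Hiro ∩ Farrukh: 09:30-10:40, 10:45-11:10, 11:25-12:45.
Sofia ∩ Hiro ∩ Farrukh ∩ Wiremu: 09:30-09:40, 12:40-12:45.
Summing the common windows: 10 + 5 = 15 minutes.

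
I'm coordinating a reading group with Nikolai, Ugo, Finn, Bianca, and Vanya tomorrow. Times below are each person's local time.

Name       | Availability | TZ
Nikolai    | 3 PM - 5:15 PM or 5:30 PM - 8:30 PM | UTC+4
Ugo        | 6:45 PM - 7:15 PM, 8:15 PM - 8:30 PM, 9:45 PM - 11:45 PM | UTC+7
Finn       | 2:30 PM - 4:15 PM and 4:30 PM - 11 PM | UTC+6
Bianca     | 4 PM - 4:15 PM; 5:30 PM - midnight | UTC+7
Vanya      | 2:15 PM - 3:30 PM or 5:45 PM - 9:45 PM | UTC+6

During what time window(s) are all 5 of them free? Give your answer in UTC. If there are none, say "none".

11:45-12:15, 14:45-15:45

Nikolai in UTC: 11:00-13:15, 13:30-16:30 (subtract 4h to convert from UTC+4).
Ugo in UTC: 11:45-12:15, 13:15-13:30, 14:45-16:45 (subtract 7h to convert from UTC+7).
Finn in UTC: 08:30-10:15, 10:30-17:00 (subtract 6h to convert from UTC+6).
Bianca in UTC: 09:00-09:15, 10:30-17:00 (subtract 7h to convert from UTC+7).
Vanya in UTC: 08:15-09:30, 11:45-15:45 (subtract 6h to convert from UTC+6).
Nikolai ∩ Ugo: 11:45-12:15, 14:45-16:30.
Nikolai ∩ Ugo ∩ Finn: 11:45-12:15, 14:45-16:30.
Nikolai ∩ Ugo ∩ Finn ∩ Bianca: 11:45-12:15, 14:45-16:30.
Nikolai ∩ Ugo ∩ Finn ∩ Bianca ∩ Vanya: 11:45-12:15, 14:45-15:45.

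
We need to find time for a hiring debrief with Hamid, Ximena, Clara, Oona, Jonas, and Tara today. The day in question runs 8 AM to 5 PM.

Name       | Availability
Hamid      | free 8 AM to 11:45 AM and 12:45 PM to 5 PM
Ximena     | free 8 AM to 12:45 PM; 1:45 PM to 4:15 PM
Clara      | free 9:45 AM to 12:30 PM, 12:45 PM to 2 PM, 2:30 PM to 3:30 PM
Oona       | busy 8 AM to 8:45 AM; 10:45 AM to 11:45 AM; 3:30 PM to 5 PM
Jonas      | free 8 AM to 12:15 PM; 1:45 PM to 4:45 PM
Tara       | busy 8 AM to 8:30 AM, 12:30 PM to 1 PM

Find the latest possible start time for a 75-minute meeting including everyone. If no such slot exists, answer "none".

Hamid free: 08:00-11:45, 12:45-17:00.
Ximena free: 08:00-12:45, 13:45-16:15.
Clara free: 09:45-12:30, 12:45-14:00, 14:30-15:30.
Oona free: 08:45-10:45, 11:45-15:30 (invert busy blocks within the working day).
Jonas free: 08:00-12:15, 13:45-16:45.
Tara free: 08:30-12:30, 13:00-17:00 (invert busy blocks within the working day).
Hamid ∩ Ximena: 08:00-11:45, 13:45-16:15.
Hamid ∩ Ximena ∩ Clara: 09:45-11:45, 13:45-14:00, 14:30-15:30.
Hamid ∩ Ximena ∩ Clara ∩ Oona: 09:45-10:45, 13:45-14:00, 14:30-15:30.
Hamid ∩ Ximena ∩ Clara ∩ Oona ∩ Jonas: 09:45-10:45, 13:45-14:00, 14:30-15:30.
Hamid ∩ Ximena ∩ Clara ∩ Oona ∩ Jonas ∩ Tara: 09:45-10:45, 13:45-14:00, 14:30-15:30.
So the common availability across everyone is 09:45-10:45, 13:45-14:00, 14:30-15:30.
No common window is at least 75 minutes long.

none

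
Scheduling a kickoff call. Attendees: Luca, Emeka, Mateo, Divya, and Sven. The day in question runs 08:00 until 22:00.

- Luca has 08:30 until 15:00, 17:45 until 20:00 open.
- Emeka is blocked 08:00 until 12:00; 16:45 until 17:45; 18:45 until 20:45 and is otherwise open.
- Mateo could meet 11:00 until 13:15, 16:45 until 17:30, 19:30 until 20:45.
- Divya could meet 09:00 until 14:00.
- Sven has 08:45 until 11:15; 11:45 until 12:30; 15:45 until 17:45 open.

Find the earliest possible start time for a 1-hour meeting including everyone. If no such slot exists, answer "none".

Luca free: 08:30-15:00, 17:45-20:00.
Emeka free: 12:00-16:45, 17:45-18:45, 20:45-22:00 (invert busy blocks within the working day).
Mateo free: 11:00-13:15, 16:45-17:30, 19:30-20:45.
Divya free: 09:00-14:00.
Sven free: 08:45-11:15, 11:45-12:30, 15:45-17:45.
Luca ∩ Emeka: 12:00-15:00, 17:45-18:45.
Luca ∩ Emeka ∩ Mateo: 12:00-13:15.
Luca ∩ Emeka ∩ Mateo ∩ Divya: 12:00-13:15.
Luca ∩ Emeka ∩ Mateo ∩ Divya ∩ Sven: 12:00-12:30.
No common window is at least 60 minutes long.

none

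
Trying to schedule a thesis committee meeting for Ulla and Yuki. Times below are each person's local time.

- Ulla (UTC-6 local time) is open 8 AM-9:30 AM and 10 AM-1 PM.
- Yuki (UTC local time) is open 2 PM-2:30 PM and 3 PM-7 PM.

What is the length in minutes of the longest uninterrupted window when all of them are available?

180

Ulla in UTC: 14:00-15:30, 16:00-19:00 (add 6h to convert from UTC-6).
Yuki in UTC: 14:00-14:30, 15:00-19:00.
Ulla ∩ Yuki: 14:00-14:30, 15:00-15:30, 16:00-19:00.
The longest is 16:00-19:00 at 180 minutes.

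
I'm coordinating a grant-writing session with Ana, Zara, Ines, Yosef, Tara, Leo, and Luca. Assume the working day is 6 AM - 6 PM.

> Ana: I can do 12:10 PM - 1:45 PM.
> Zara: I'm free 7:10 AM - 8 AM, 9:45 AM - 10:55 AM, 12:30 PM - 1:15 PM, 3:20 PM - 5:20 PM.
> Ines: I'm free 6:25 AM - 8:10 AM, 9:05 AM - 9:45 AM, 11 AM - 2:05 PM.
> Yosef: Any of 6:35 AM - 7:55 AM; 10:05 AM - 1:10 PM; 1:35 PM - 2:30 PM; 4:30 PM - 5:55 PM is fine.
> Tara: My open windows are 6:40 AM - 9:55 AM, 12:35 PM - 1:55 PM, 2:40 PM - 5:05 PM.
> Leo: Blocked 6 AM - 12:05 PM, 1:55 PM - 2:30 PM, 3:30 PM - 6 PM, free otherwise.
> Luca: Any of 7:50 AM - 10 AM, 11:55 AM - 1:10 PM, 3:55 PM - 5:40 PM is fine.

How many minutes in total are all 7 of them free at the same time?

Ana free: 12:10-13:45.
Zara free: 07:10-08:00, 09:45-10:55, 12:30-13:15, 15:20-17:20.
Ines free: 06:25-08:10, 09:05-09:45, 11:00-14:05.
Yosef free: 06:35-07:55, 10:05-13:10, 13:35-14:30, 16:30-17:55.
Tara free: 06:40-09:55, 12:35-13:55, 14:40-17:05.
Leo free: 12:05-13:55, 14:30-15:30 (invert busy blocks within the working day).
Luca free: 07:50-10:00, 11:55-13:10, 15:55-17:40.
Ana ∩ Zara: 12:30-13:15.
Ana ∩ Zara ∩ Ines: 12:30-13:15.
Ana ∩ Zara ∩ Ines ∩ Yosef: 12:30-13:10.
Ana ∩ Zara ∩ Ines ∩ Yosef ∩ Tara: 12:35-13:10.
Ana ∩ Zara ∩ Ines ∩ Yosef ∩ Tara ∩ Leo: 12:35-13:10.
Ana ∩ Zara ∩ Ines ∩ Yosef ∩ Tara ∩ Leo ∩ Luca: 12:35-13:10.
So the common availability across everyone is 12:35-13:10.
That's a single block of 35 minutes.

35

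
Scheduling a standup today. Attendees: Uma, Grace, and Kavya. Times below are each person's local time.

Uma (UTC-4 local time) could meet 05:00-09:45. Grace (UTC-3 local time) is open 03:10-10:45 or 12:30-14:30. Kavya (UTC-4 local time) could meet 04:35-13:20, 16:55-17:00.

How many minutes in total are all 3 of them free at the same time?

285

Uma in UTC: 09:00-13:45 (add 4h to convert from UTC-4).
Grace in UTC: 06:10-13:45, 15:30-17:30 (add 3h to convert from UTC-3).
Kavya in UTC: 08:35-17:20, 20:55-21:00 (add 4h to convert from UTC-4).
Uma ∩ Grace: 09:00-13:45.
Uma ∩ Grace ∩ Kavya: 09:00-13:45.
That's a single block of 285 minutes.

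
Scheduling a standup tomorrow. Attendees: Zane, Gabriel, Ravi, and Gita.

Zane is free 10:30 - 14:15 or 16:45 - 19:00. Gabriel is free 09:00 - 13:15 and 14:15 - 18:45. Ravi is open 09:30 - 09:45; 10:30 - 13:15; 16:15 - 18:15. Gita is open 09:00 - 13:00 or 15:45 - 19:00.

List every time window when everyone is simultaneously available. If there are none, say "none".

10:30-13:00, 16:45-18:15

Zane ∩ Gabriel: 10:30-13:15, 16:45-18:45.
Zane ∩ Gabriel ∩ Ravi: 10:30-13:15, 16:45-18:15.
Zane ∩ Gabriel ∩ Ravi ∩ Gita: 10:30-13:00, 16:45-18:15.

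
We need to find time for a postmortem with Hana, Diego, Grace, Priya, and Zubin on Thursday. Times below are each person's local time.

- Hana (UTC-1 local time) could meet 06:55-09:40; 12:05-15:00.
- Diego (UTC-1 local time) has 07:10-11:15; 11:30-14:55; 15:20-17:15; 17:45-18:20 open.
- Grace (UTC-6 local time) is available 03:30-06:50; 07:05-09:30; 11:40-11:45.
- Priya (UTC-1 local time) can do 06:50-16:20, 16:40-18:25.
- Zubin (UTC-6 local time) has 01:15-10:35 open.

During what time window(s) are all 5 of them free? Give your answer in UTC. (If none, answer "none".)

09:30-10:40, 13:05-15:30

Hana in UTC: 07:55-10:40, 13:05-16:00 (add 1h to convert from UTC-1).
Diego in UTC: 08:10-12:15, 12:30-15:55, 16:20-18:15, 18:45-19:20 (add 1h to convert from UTC-1).
Grace in UTC: 09:30-12:50, 13:05-15:30, 17:40-17:45 (add 6h to convert from UTC-6).
Priya in UTC: 07:50-17:20, 17:40-19:25 (add 1h to convert from UTC-1).
Zubin in UTC: 07:15-16:35 (add 6h to convert from UTC-6).
Hana ∩ Diego: 08:10-10:40, 13:05-15:55.
Hana ∩ Diego ∩ Grace: 09:30-10:40, 13:05-15:30.
Hana ∩ Diego ∩ Grace ∩ Priya: 09:30-10:40, 13:05-15:30.
Hana ∩ Diego ∩ Grace ∩ Priya ∩ Zubin: 09:30-10:40, 13:05-15:30.
Those are the intersection windows.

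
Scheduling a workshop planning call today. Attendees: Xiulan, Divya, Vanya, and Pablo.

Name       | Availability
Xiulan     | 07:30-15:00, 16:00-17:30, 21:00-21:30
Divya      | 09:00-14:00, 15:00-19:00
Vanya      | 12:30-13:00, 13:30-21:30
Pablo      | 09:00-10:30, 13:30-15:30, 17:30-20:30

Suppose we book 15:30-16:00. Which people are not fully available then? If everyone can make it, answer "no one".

Pablo, Xiulan

Xiulan: not fully free for 15:30-16:00. Divya: free for 15:30-16:00. Vanya: free for 15:30-16:00. Pablo: not fully free for 15:30-16:00.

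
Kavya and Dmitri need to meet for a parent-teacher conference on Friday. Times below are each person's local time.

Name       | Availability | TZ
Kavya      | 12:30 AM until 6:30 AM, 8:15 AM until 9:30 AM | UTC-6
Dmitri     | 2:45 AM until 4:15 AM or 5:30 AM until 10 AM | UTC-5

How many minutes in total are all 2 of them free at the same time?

Kavya in UTC: 06:30-12:30, 14:15-15:30 (add 6h to convert from UTC-6).
Dmitri in UTC: 07:45-09:15, 10:30-15:00 (add 5h to convert from UTC-5).
Kavya ∩ Dmitri: 07:45-09:15, 10:30-12:30, 14:15-15:00.
Summing the common windows: 90 + 120 + 45 = 255 minutes.

255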